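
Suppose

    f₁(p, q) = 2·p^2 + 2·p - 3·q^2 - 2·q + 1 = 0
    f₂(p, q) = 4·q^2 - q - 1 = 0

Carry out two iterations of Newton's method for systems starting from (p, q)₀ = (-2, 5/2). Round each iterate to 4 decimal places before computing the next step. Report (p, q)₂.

(-1.6671, 0.8535)

At (-2, 5/2): F = (-18.7500, 21.5000).
Jacobian J = [[4·p + 2, -6·q - 2], [0, 8·q - 1]].
At the point, J = [[-6.0000, -17.0000], [0.0000, 19.0000]] (det J = -114.0000).
Solving J·Δ = −F gives Δ = (0.0811, -1.1316).
Then the next iterate is (p, q)₁ = (-1.9189, 1.3684).
Round to (-1.9189, 1.3684) and repeat: F = (-3.827801, 5.121674), J = [[-5.6756, -10.2104], [0.0000, 9.9472]].
Δ = (0.2518, -0.5149), so (p, q)₂ = (-1.6671, 0.8535).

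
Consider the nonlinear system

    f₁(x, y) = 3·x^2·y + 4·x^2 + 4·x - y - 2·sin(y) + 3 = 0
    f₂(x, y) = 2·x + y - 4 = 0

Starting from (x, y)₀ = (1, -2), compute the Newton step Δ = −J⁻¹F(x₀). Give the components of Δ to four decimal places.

At (1, -2): F = (8.818595, -4.0000).
Jacobian J = [[6·x·y + 8·x + 4, 3·x^2 - 2·cos(y) - 1], [2, 1]].
At the point, J = [[0.0000, 2.832294], [2.0000, 1.0000]] (det J = -5.664587).
Solving J·Δ = −F gives Δ = (3.5568, -3.1136).

(3.5568, -3.1136)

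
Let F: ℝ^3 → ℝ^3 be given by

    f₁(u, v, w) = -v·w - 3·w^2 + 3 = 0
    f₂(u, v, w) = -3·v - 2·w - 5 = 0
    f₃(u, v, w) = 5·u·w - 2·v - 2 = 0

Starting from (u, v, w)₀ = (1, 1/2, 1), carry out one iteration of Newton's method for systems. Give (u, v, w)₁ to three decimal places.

At (1, 1/2, 1): F = (-0.500, -8.500, 2.000).
Jacobian J = [[0, -w, -v - 6·w], [0, -3, -2], [5·w, -2, 5·u]].
At the point, J = [[0.000, -1.000, -6.500], [0.000, -3.000, -2.000], [5.000, -2.000, 5.000]] (det J = -87.500).
Solving J·Δ = −F gives Δ = (-2.040, -3.100, 0.400).
Then the next iterate is (u, v, w)₁ = (-1.040, -2.600, 1.400).

(-1.040, -2.600, 1.400)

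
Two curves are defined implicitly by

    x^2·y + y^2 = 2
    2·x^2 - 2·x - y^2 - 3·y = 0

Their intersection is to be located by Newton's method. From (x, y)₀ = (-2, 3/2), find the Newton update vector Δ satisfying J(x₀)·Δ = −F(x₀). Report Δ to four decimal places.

At (-2, 3/2): F = (6.2500, 5.2500).
Jacobian J = [[2·x·y, x^2 + 2·y], [4·x - 2, -2·y - 3]].
At the point, J = [[-6.0000, 7.0000], [-10.0000, -6.0000]] (det J = 106.0000).
Solving J·Δ = −F gives Δ = (0.7005, -0.2925).

(0.7005, -0.2925)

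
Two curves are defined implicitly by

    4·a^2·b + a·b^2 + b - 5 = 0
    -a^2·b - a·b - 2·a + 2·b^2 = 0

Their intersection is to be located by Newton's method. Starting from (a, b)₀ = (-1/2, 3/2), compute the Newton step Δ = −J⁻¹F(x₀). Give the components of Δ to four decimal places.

At (-1/2, 3/2): F = (-3.1250, 5.8750).
Jacobian J = [[8·a·b + b^2, 4·a^2 + 2·a·b + 1], [-2·a·b - b - 2, -a^2 - a + 4·b]].
At the point, J = [[-3.7500, 0.5000], [-2.0000, 6.2500]] (det J = -22.4375).
Solving J·Δ = −F gives Δ = (-1.0014, -1.2604).

(-1.0014, -1.2604)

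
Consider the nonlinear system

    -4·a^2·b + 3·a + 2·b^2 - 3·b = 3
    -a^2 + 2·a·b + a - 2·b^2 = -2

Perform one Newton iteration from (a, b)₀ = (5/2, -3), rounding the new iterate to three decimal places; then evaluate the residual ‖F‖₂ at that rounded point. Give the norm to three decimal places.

29.822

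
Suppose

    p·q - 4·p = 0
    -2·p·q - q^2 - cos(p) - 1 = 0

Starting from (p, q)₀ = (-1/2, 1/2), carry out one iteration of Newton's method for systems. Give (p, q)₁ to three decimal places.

At (-1/2, 1/2): F = (1.750, -1.62758).
Jacobian J = [[q - 4, p], [-2·q + sin(p), -2·p - 2·q]].
At the point, J = [[-3.500, -0.500], [-1.47943, 0.000]] (det J = -0.73971).
Solving J·Δ = −F gives Δ = (-1.100, 11.201).
Then the next iterate is (p, q)₁ = (-1.600, 11.701).

(-1.600, 11.701)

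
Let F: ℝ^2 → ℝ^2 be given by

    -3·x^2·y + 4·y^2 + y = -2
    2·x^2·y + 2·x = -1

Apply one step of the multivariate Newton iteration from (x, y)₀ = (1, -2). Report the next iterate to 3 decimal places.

At (1, -2): F = (22.000, -1.000).
Jacobian J = [[-6·x·y, -3·x^2 + 8·y + 1], [4·x·y + 2, 2·x^2]].
At the point, J = [[12.000, -18.000], [-6.000, 2.000]] (det J = -84.000).
Solving J·Δ = −F gives Δ = (0.310, 1.429).
Then the next iterate is (x, y)₁ = (1.310, -0.571).

(1.310, -0.571)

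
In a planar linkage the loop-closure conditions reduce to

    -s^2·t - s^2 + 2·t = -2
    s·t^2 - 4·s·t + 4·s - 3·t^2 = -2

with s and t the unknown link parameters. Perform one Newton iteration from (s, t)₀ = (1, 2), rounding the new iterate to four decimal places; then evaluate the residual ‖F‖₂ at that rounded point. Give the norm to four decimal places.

At (1, 2): F = (3.0000, -10.0000).
Jacobian J = [[-2·s·t - 2·s, -s^2 + 2], [t^2 - 4·t + 4, 2·s·t - 4·s - 6·t]].
At the point, J = [[-6.0000, 1.0000], [0.0000, -12.0000]] (det J = 72.0000).
Solving J·Δ = −F gives Δ = (0.3611, -0.8333).
Then the next iterate is (s, t)₁ = (1.3611, 1.1667).
Re-evaluating at (1.3611, 1.1667): F = (0.319386, -1.138434), so ‖F‖₂ = 1.1824.

1.1824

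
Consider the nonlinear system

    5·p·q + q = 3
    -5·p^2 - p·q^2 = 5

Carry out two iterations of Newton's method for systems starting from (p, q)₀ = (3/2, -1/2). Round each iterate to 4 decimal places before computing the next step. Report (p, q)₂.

At (3/2, -1/2): F = (-7.2500, -16.6250).
Jacobian J = [[5·q, 5·p + 1], [-10·p - q^2, -2·p·q]].
At the point, J = [[-2.5000, 8.5000], [-15.2500, 1.5000]] (det J = 125.8750).
Solving J·Δ = −F gives Δ = (-1.0362, 0.5482).
Then the next iterate is (p, q)₁ = (0.4638, 0.0482).
Round to (0.4638, 0.0482) and repeat: F = (-2.840024, -6.076630), J = [[0.2410, 3.3190], [-4.640323, -0.044710]].
Δ = (-1.3187, 0.9514), so (p, q)₂ = (-0.8549, 0.9996).

(-0.8549, 0.9996)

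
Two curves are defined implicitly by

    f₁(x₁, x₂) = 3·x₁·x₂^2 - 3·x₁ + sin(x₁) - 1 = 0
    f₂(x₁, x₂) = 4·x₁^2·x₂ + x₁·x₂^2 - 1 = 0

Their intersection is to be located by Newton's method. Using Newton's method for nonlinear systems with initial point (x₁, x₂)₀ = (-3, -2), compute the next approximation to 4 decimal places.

(-1.8510, -1.4740)

At (-3, -2): F = (-28.141120, -85.0000).
Jacobian J = [[3·x₂^2 + cos(x₁) - 3, 6·x₁·x₂], [8·x₁·x₂ + x₂^2, 4·x₁^2 + 2·x₁·x₂]].
At the point, J = [[8.010008, 36.0000], [52.0000, 48.0000]] (det J = -1487.519640).
Solving J·Δ = −F gives Δ = (1.1490, 0.5260).
Then the next iterate is (x₁, x₂)₁ = (-1.8510, -1.4740).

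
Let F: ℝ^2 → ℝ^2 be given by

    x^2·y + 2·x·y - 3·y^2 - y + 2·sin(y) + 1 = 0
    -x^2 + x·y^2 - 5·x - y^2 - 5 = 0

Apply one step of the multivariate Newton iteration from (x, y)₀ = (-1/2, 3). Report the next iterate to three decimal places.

(0.411, 1.701)

At (-1/2, 3): F = (-30.96776, -16.250).
Jacobian J = [[2·x·y + 2·y, x^2 + 2·x - 6·y + 2·cos(y) - 1], [-2·x + y^2 - 5, 2·x·y - 2·y]].
At the point, J = [[3.000, -21.72998], [5.000, -9.000]] (det J = 81.64992).
Solving J·Δ = −F gives Δ = (0.911, -1.299).
Then the next iterate is (x, y)₁ = (0.411, 1.701).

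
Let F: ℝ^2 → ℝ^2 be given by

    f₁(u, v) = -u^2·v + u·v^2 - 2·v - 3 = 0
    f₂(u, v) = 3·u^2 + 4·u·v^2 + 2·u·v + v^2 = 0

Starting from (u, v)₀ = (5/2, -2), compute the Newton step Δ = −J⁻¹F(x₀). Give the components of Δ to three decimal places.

(0.867, 1.953)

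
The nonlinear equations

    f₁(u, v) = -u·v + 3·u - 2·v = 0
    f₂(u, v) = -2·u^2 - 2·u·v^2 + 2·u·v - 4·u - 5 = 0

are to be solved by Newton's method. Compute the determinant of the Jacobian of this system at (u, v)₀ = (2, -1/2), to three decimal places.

J = [[-v + 3, -u - 2], [-4·u - 2·v^2 + 2·v - 4, -4·u·v + 2·u]].
At the point, J = [[3.500, -4.000], [-13.500, 8.000]].
det J = -26.000.

-26.000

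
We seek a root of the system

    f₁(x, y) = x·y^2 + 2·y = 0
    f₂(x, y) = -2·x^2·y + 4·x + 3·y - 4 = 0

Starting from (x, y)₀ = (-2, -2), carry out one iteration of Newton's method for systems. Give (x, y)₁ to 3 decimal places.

At (-2, -2): F = (-12.000, -2.000).
Jacobian J = [[y^2, 2·x·y + 2], [-4·x·y + 4, -2·x^2 + 3]].
At the point, J = [[4.000, 10.000], [-12.000, -5.000]] (det J = 100.000).
Solving J·Δ = −F gives Δ = (-0.800, 1.520).
Then the next iterate is (x, y)₁ = (-2.800, -0.480).

(-2.800, -0.480)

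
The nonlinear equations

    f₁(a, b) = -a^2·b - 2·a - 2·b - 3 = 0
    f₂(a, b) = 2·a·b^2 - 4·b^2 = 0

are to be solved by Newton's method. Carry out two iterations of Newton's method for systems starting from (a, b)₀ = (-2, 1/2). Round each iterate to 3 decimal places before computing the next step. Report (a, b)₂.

At (-2, 1/2): F = (-2.000, -2.000).
Jacobian J = [[-2·a·b - 2, -a^2 - 2], [2·b^2, 4·a·b - 8·b]].
At the point, J = [[0.000, -6.000], [0.500, -8.000]] (det J = 3.000).
Solving J·Δ = −F gives Δ = (-1.333, -0.333).
Then the next iterate is (a, b)₁ = (-3.333, 0.167).
Round to (-3.333, 0.167) and repeat: F = (1.47682, -0.29746), J = [[-0.88678, -13.10889], [0.05578, -3.56244]].
Δ = (2.355, -0.047), so (a, b)₂ = (-0.978, 0.120).

(-0.978, 0.120)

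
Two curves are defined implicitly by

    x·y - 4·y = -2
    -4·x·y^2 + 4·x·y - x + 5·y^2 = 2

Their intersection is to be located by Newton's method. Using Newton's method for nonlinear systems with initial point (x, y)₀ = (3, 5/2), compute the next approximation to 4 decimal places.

(2.9014, 1.7534)

At (3, 5/2): F = (-0.5000, -18.7500).
Jacobian J = [[y, x - 4], [-4·y^2 + 4·y - 1, -8·x·y + 4·x + 10·y]].
At the point, J = [[2.5000, -1.0000], [-16.0000, -23.0000]] (det J = -73.5000).
Solving J·Δ = −F gives Δ = (-0.0986, -0.7466).
Then the next iterate is (x, y)₁ = (2.9014, 1.7534).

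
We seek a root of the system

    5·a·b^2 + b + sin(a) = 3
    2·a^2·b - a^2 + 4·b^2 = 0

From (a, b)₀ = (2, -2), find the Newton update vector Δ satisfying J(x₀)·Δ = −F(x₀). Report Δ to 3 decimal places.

(-0.473, 0.683)

At (2, -2): F = (35.90930, -4.000).
Jacobian J = [[5·b^2 + cos(a), 10·a·b + 1], [4·a·b - 2·a, 2·a^2 + 8·b]].
At the point, J = [[19.58385, -39.000], [-20.000, -8.000]] (det J = -936.67083).
Solving J·Δ = −F gives Δ = (-0.473, 0.683).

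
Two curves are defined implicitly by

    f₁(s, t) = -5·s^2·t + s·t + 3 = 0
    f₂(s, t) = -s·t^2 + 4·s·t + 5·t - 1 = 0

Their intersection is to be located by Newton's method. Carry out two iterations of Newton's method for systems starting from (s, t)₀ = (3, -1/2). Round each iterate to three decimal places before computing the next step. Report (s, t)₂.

(-0.163, 0.051)

At (3, -1/2): F = (24.000, -10.250).
Jacobian J = [[-10·s·t + t, -5·s^2 + s], [-t^2 + 4·t, -2·s·t + 4·s + 5]].
At the point, J = [[14.500, -42.000], [-2.250, 20.000]] (det J = 195.500).
Solving J·Δ = −F gives Δ = (-0.253, 0.484).
Then the next iterate is (s, t)₁ = (2.747, -0.016).
Round to (2.747, -0.016) and repeat: F = (3.55973, -1.25651), J = [[0.42352, -34.98304], [-0.06426, 16.07590]].
Δ = (-2.910, 0.067), so (s, t)₂ = (-0.163, 0.051).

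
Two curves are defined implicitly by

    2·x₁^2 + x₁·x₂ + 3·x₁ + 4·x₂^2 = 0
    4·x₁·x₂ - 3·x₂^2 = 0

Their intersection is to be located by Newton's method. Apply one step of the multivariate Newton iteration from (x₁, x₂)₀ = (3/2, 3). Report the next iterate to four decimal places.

At (3/2, 3): F = (49.5000, -9.0000).
Jacobian J = [[4·x₁ + x₂ + 3, x₁ + 8·x₂], [4·x₂, 4·x₁ - 6·x₂]].
At the point, J = [[12.0000, 25.5000], [12.0000, -12.0000]] (det J = -450.0000).
Solving J·Δ = −F gives Δ = (-0.8100, -1.5600).
Then the next iterate is (x₁, x₂)₁ = (0.6900, 1.4400).

(0.6900, 1.4400)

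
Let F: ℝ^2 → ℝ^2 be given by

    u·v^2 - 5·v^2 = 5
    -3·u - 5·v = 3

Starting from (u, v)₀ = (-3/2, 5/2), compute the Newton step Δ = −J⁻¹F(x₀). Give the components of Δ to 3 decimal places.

(-1.005, -1.597)

At (-3/2, 5/2): F = (-45.625, -11.000).
Jacobian J = [[v^2, 2·u·v - 10·v], [-3, -5]].
At the point, J = [[6.250, -32.500], [-3.000, -5.000]] (det J = -128.750).
Solving J·Δ = −F gives Δ = (-1.005, -1.597).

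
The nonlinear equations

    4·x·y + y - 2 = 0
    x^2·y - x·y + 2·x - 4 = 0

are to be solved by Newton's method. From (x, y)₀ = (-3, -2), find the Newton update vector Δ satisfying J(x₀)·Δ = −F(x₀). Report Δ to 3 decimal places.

At (-3, -2): F = (20.000, -34.000).
Jacobian J = [[4·y, 4·x + 1], [2·x·y - y + 2, x^2 - x]].
At the point, J = [[-8.000, -11.000], [16.000, 12.000]] (det J = 80.000).
Solving J·Δ = −F gives Δ = (1.675, 0.600).

(1.675, 0.600)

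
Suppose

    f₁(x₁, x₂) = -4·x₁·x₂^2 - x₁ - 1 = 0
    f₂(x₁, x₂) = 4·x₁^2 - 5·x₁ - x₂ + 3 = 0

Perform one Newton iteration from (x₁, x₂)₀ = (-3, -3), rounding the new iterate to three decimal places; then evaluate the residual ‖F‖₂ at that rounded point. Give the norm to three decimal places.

At (-3, -3): F = (110.000, 57.000).
Jacobian J = [[-4·x₂^2 - 1, -8·x₁·x₂], [8·x₁ - 5, -1]].
At the point, J = [[-37.000, -72.000], [-29.000, -1.000]] (det J = -2051.000).
Solving J·Δ = −F gives Δ = (1.947, 0.527).
Then the next iterate is (x₁, x₂)₁ = (-1.053, -2.473).
Re-evaluating at (-1.053, -2.473): F = (25.81245, 15.17324), so ‖F‖₂ = 29.942.

29.942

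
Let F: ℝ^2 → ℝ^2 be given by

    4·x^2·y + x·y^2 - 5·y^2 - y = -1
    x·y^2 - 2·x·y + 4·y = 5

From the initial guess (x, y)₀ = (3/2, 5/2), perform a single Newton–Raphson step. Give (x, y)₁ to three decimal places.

(1.319, 1.718)

At (3/2, 5/2): F = (-0.875, 6.875).
Jacobian J = [[8·x·y + y^2, 4·x^2 + 2·x·y - 10·y - 1], [y^2 - 2·y, 2·x·y - 2·x + 4]].
At the point, J = [[36.250, -9.500], [1.250, 8.500]] (det J = 320.000).
Solving J·Δ = −F gives Δ = (-0.181, -0.782).
Then the next iterate is (x, y)₁ = (1.319, 1.718).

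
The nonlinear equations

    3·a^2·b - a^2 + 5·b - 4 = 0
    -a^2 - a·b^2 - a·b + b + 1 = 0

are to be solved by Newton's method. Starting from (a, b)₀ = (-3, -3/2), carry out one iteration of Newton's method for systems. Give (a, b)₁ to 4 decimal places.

At (-3, -3/2): F = (-61.0000, -7.2500).
Jacobian J = [[6·a·b - 2·a, 3·a^2 + 5], [-2·a - b^2 - b, -2·a·b - a + 1]].
At the point, J = [[33.0000, 32.0000], [5.2500, -5.0000]] (det J = -333.0000).
Solving J·Δ = −F gives Δ = (1.6126, 0.2432).
Then the next iterate is (a, b)₁ = (-1.3874, -1.2568).

(-1.3874, -1.2568)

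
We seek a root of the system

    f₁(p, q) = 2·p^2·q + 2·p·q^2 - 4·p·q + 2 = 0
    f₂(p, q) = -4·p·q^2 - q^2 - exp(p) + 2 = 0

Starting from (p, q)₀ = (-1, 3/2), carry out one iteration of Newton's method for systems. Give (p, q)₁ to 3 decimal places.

At (-1, 3/2): F = (6.500, 8.38212).
Jacobian J = [[4·p·q + 2·q^2 - 4·q, 2·p^2 + 4·p·q - 4·p], [-4·q^2 - exp(p), -8·p·q - 2·q]].
At the point, J = [[-7.500, 0.000], [-9.36788, 9.000]] (det J = -67.500).
Solving J·Δ = −F gives Δ = (0.867, -0.029).
Then the next iterate is (p, q)₁ = (-0.133, 1.471).

(-0.133, 1.471)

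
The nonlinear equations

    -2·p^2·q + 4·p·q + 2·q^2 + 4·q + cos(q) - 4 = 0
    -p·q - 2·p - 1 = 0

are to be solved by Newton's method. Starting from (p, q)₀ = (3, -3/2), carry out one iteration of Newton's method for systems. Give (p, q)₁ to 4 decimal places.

(2.2856, -2.2143)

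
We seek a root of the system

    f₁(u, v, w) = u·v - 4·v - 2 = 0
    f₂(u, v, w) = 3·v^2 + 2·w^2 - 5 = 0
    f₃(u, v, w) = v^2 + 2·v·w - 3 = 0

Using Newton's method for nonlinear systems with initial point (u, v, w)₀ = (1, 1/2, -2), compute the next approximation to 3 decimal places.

At (1, 1/2, -2): F = (-3.500, 3.750, -4.750).
Jacobian J = [[v, u - 4, 0], [0, 6·v, 4·w], [0, 2·v + 2·w, 2·v]].
At the point, J = [[0.500, -3.000, 0.000], [0.000, 3.000, -8.000], [0.000, -3.000, 1.000]] (det J = -10.500).
Solving J·Δ = −F gives Δ = (-2.786, -1.631, -0.143).
Then the next iterate is (u, v, w)₁ = (-1.786, -1.131, -2.143).

(-1.786, -1.131, -2.143)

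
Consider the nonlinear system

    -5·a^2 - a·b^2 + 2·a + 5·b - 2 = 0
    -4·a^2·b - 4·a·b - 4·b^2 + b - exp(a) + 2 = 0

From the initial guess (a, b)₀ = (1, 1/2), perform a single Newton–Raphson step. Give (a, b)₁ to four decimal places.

At (1, 1/2): F = (-2.7500, -5.218282).
Jacobian J = [[-10·a - b^2 + 2, -2·a·b + 5], [-8·a·b - 4·b - exp(a), -4·a^2 - 4·a - 8·b + 1]].
At the point, J = [[-8.2500, 4.0000], [-8.718282, -11.0000]] (det J = 125.623127).
Solving J·Δ = −F gives Δ = (-0.4070, -0.1518).
Then the next iterate is (a, b)₁ = (0.5930, 0.3482).

(0.5930, 0.3482)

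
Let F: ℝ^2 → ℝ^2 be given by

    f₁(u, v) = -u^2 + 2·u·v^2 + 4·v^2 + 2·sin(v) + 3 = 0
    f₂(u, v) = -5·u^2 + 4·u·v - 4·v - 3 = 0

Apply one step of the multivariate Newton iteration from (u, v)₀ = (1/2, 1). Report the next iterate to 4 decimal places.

(-5.0490, 0.6495)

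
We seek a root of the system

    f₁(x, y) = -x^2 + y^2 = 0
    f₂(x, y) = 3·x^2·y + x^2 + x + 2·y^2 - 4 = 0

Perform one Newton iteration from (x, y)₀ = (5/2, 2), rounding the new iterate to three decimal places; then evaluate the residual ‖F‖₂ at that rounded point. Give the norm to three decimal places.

13.977

At (5/2, 2): F = (-2.250, 50.250).
Jacobian J = [[-2·x, 2·y], [6·x·y + 2·x + 1, 3·x^2 + 4·y]].
At the point, J = [[-5.000, 4.000], [36.000, 26.750]] (det J = -277.750).
Solving J·Δ = −F gives Δ = (-0.940, -0.613).
Then the next iterate is (x, y)₁ = (1.560, 1.387).
Re-evaluating at (1.560, 1.387): F = (-0.50983, 13.96735), so ‖F‖₂ = 13.977.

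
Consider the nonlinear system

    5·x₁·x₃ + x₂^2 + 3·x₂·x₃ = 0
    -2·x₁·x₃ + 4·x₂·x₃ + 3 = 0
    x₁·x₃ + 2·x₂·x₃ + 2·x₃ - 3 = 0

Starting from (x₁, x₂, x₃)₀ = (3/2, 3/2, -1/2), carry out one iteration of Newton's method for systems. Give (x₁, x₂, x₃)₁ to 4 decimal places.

(-14.2500, -8.2500, -2.2500)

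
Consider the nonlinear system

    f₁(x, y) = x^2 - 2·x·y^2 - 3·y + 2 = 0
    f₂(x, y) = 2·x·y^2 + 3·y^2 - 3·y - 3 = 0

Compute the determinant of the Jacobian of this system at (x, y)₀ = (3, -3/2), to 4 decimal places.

-112.5000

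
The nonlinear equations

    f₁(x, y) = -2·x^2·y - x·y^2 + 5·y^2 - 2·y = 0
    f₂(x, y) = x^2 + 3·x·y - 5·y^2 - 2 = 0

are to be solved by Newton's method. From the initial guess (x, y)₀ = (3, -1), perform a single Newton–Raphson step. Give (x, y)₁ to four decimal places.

At (3, -1): F = (22.0000, -7.0000).
Jacobian J = [[-4·x·y - y^2, -2·x^2 - 2·x·y + 10·y - 2], [2·x + 3·y, 3·x - 10·y]].
At the point, J = [[11.0000, -24.0000], [3.0000, 19.0000]] (det J = 281.0000).
Solving J·Δ = −F gives Δ = (-0.8897, 0.5089).
Then the next iterate is (x, y)₁ = (2.1103, -0.4911).

(2.1103, -0.4911)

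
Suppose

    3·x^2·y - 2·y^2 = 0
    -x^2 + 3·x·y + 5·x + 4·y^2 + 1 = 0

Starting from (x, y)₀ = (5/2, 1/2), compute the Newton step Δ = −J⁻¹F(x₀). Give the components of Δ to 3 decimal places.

At (5/2, 1/2): F = (8.875, 12.000).
Jacobian J = [[6·x·y, 3·x^2 - 4·y], [-2·x + 3·y + 5, 3·x + 8·y]].
At the point, J = [[7.500, 16.750], [1.500, 11.500]] (det J = 61.125).
Solving J·Δ = −F gives Δ = (1.619, -1.255).

(1.619, -1.255)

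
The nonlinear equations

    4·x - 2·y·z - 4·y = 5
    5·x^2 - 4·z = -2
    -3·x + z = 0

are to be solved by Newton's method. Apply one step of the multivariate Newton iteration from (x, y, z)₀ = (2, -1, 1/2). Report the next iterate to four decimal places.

At (2, -1, 1/2): F = (8.0000, 20.0000, -5.5000).
Jacobian J = [[4, -2·z - 4, -2·y], [10·x, 0, -4], [-3, 0, 1]].
At the point, J = [[4.0000, -5.0000, 2.0000], [20.0000, 0.0000, -4.0000], [-3.0000, 0.0000, 1.0000]] (det J = 40.0000).
Solving J·Δ = −F gives Δ = (0.2500, 4.3000, 6.2500).
Then the next iterate is (x, y, z)₁ = (2.2500, 3.3000, 6.7500).

(2.2500, 3.3000, 6.7500)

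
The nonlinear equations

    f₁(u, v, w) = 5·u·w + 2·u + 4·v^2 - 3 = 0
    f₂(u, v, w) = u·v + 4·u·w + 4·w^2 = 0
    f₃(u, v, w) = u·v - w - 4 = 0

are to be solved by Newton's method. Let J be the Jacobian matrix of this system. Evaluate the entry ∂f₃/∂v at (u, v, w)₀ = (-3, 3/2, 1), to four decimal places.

-3.0000

∂f₃/∂v = u.
At (-3, 3/2, 1) this is -3.0000.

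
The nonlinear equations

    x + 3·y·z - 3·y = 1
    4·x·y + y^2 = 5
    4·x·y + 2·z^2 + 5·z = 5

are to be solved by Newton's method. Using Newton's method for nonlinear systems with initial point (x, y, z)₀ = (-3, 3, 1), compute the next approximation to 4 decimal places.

(-0.3846, 2.8974, 1.1538)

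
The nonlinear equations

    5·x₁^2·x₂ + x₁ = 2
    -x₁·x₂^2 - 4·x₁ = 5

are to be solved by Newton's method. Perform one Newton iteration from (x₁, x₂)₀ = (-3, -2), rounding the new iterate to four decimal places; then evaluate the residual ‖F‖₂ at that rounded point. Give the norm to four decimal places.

27.9935

At (-3, -2): F = (-95.0000, 19.0000).
Jacobian J = [[10·x₁·x₂ + 1, 5·x₁^2], [-x₂^2 - 4, -2·x₁·x₂]].
At the point, J = [[61.0000, 45.0000], [-8.0000, -12.0000]] (det J = -372.0000).
Solving J·Δ = −F gives Δ = (0.7661, 1.0726).
Then the next iterate is (x₁, x₂)₁ = (-2.2339, -0.9274).
Re-evaluating at (-2.2339, -0.9274): F = (-27.373964, 5.856912), so ‖F‖₂ = 27.9935.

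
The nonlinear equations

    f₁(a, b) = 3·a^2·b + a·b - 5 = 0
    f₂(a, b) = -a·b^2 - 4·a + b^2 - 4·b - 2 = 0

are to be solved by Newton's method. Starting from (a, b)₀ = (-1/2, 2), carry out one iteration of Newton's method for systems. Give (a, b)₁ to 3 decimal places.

At (-1/2, 2): F = (-4.500, -2.000).
Jacobian J = [[6·a·b + b, 3·a^2 + a], [-b^2 - 4, -2·a·b + 2·b - 4]].
At the point, J = [[-4.000, 0.250], [-8.000, 2.000]] (det J = -6.000).
Solving J·Δ = −F gives Δ = (-1.417, -4.667).
Then the next iterate is (a, b)₁ = (-1.917, -2.667).

(-1.917, -2.667)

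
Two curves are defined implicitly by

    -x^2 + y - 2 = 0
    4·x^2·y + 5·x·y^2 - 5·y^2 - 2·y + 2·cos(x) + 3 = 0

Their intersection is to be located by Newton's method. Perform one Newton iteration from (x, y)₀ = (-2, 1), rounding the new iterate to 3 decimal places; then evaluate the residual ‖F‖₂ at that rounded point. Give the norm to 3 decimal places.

At (-2, 1): F = (-5.000, 1.16771).
Jacobian J = [[-2·x, 1], [8·x·y + 5·y^2 - 2·sin(x), 4·x^2 + 10·x·y - 10·y - 2]].
At the point, J = [[4.000, 1.000], [-9.18141, -16.000]] (det J = -54.81859).
Solving J·Δ = −F gives Δ = (1.438, -0.752).
Then the next iterate is (x, y)₁ = (-0.562, 0.248).
Re-evaluating at (-0.562, 0.248): F = (-2.06784, 4.02935), so ‖F‖₂ = 4.529.

4.529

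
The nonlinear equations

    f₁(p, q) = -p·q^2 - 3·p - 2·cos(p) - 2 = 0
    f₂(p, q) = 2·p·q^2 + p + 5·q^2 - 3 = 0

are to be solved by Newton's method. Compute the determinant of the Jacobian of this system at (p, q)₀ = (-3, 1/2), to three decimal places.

-0.968

J = [[-q^2 + 2·sin(p) - 3, -2·p·q], [2·q^2 + 1, 4·p·q + 10·q]].
At the point, J = [[-3.53224, 3.000], [1.500, -1.000]].
det J = -0.968.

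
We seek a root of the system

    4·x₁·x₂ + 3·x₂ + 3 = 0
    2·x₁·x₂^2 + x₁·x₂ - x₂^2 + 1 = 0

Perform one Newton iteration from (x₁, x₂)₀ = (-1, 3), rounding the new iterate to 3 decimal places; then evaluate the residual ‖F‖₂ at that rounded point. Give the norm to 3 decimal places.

6.281

At (-1, 3): F = (0.000, -29.000).
Jacobian J = [[4·x₂, 4·x₁ + 3], [2·x₂^2 + x₂, 4·x₁·x₂ + x₁ - 2·x₂]].
At the point, J = [[12.000, -1.000], [21.000, -19.000]] (det J = -207.000).
Solving J·Δ = −F gives Δ = (-0.140, -1.681).
Then the next iterate is (x₁, x₂)₁ = (-1.140, 1.319).
Re-evaluating at (-1.140, 1.319): F = (0.94236, -6.21008), so ‖F‖₂ = 6.281.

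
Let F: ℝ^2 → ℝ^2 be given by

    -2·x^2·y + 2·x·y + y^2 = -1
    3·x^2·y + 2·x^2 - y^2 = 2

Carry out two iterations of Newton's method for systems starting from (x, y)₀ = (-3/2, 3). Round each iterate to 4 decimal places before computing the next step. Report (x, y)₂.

(-0.8755, 0.3685)

At (-3/2, 3): F = (-12.5000, 13.7500).
Jacobian J = [[-4·x·y + 2·y, -2·x^2 + 2·x + 2·y], [6·x·y + 4·x, 3·x^2 - 2·y]].
At the point, J = [[24.0000, -1.5000], [-33.0000, 0.7500]] (det J = -31.5000).
Solving J·Δ = −F gives Δ = (0.3571, -2.6190).
Then the next iterate is (x, y)₁ = (-1.1429, 0.3810).
Round to (-1.1429, 0.3810) and repeat: F = (-0.721069, 1.960290), J = [[2.503780, -4.136241], [-7.184269, 3.156661]].
Δ = (0.2674, -0.0125), so (x, y)₂ = (-0.8755, 0.3685).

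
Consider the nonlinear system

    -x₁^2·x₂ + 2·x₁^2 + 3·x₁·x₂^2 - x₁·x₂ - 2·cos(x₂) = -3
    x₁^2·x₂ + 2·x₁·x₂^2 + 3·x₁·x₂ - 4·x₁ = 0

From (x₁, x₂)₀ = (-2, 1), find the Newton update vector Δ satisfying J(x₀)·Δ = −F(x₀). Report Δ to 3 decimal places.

(0.321, 0.104)

At (-2, 1): F = (1.91940, 2.000).
Jacobian J = [[-2·x₁·x₂ + 4·x₁ + 3·x₂^2 - x₂, -x₁^2 + 6·x₁·x₂ - x₁ + 2·sin(x₂)], [2·x₁·x₂ + 2·x₂^2 + 3·x₂ - 4, x₁^2 + 4·x₁·x₂ + 3·x₁]].
At the point, J = [[-2.000, -12.31706], [-3.000, -10.000]] (det J = -16.95117).
Solving J·Δ = −F gives Δ = (0.321, 0.104).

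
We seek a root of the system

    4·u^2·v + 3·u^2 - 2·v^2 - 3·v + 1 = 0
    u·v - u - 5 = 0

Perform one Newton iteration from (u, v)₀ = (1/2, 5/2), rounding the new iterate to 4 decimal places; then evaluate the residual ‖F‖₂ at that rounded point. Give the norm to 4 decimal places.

At (1/2, 5/2): F = (-15.7500, -4.2500).
Jacobian J = [[8·u·v + 6·u, 4·u^2 - 4·v - 3], [v - 1, u]].
At the point, J = [[13.0000, -12.0000], [1.5000, 0.5000]] (det J = 24.5000).
Solving J·Δ = −F gives Δ = (2.4031, 1.2908).
Then the next iterate is (u, v)₁ = (2.9031, 3.7908).
Re-evaluating at (2.9031, 3.7908): F = (113.966532, 3.101971), so ‖F‖₂ = 114.0087.

114.0087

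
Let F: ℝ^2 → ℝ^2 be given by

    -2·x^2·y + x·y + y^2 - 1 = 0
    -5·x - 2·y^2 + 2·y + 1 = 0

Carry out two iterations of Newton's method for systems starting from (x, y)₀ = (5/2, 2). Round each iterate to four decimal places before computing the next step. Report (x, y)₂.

At (5/2, 2): F = (-17.0000, -15.5000).
Jacobian J = [[-4·x·y + y, -2·x^2 + x + 2·y], [-5, -4·y + 2]].
At the point, J = [[-18.0000, -6.0000], [-5.0000, -6.0000]] (det J = 78.0000).
Solving J·Δ = −F gives Δ = (-0.1154, -2.4872).
Then the next iterate is (x, y)₁ = (2.3846, -0.4872).
Round to (2.3846, -0.4872) and repeat: F = (3.616334, -12.372128), J = [[4.159908, -9.962434], [-5.0000, 3.9488]].
Δ = (-3.2642, -1.0000), so (x, y)₂ = (-0.8796, -1.4872).

(-0.8796, -1.4872)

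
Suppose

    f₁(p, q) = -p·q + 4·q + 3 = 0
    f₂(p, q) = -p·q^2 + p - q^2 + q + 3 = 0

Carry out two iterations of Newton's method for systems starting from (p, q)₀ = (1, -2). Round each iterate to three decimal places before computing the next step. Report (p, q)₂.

(1.411, -1.161)

At (1, -2): F = (-3.000, -6.000).
Jacobian J = [[-q, -p + 4], [-q^2 + 1, -2·p·q - 2·q + 1]].
At the point, J = [[2.000, 3.000], [-3.000, 9.000]] (det J = 27.000).
Solving J·Δ = −F gives Δ = (0.333, 0.778).
Then the next iterate is (p, q)₁ = (1.333, -1.222).
Round to (1.333, -1.222) and repeat: F = (-0.25907, -0.37283), J = [[1.222, 2.667], [-0.49328, 6.70185]].
Δ = (0.078, 0.061), so (p, q)₂ = (1.411, -1.161).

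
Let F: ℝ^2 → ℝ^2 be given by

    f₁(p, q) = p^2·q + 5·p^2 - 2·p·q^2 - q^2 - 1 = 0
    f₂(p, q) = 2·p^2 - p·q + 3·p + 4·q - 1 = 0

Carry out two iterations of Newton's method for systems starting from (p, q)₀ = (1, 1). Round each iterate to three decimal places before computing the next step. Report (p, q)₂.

At (1, 1): F = (2.000, 7.000).
Jacobian J = [[2·p·q + 10·p - 2·q^2, p^2 - 4·p·q - 2·q], [4·p - q + 3, -p + 4]].
At the point, J = [[10.000, -5.000], [6.000, 3.000]] (det J = 60.000).
Solving J·Δ = −F gives Δ = (-0.683, -0.967).
Then the next iterate is (p, q)₁ = (0.317, 0.033).
Round to (0.317, 0.033) and repeat: F = (-0.49602, 0.27352), J = [[3.18874, -0.00735], [4.235, 3.683]].
Δ = (0.155, -0.252), so (p, q)₂ = (0.472, -0.219).

(0.472, -0.219)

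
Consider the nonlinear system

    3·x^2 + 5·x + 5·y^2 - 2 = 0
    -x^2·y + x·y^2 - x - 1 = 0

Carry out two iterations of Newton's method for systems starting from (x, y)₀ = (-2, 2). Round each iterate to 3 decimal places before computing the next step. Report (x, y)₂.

At (-2, 2): F = (20.000, -15.000).
Jacobian J = [[6·x + 5, 10·y], [-2·x·y + y^2 - 1, -x^2 + 2·x·y]].
At the point, J = [[-7.000, 20.000], [11.000, -12.000]] (det J = -136.000).
Solving J·Δ = −F gives Δ = (0.441, -0.846).
Then the next iterate is (x, y)₁ = (-1.559, 1.154).
Round to (-1.559, 1.154) and repeat: F = (4.15502, -4.32192), J = [[-4.354, 11.540], [3.92989, -6.02865]].
Δ = (1.300, 0.130), so (x, y)₂ = (-0.259, 1.284).

(-0.259, 1.284)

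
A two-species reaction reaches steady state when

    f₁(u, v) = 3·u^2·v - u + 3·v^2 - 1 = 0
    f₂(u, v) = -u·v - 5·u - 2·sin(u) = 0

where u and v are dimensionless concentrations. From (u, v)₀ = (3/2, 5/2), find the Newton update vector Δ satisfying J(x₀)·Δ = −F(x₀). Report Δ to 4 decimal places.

(-1.7797, 0.2362)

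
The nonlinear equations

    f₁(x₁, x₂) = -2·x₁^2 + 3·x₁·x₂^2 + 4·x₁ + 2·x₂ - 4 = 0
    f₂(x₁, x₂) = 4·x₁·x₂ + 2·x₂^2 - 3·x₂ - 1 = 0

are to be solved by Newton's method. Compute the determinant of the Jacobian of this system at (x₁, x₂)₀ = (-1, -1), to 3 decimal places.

-89.000

J = [[-4·x₁ + 3·x₂^2 + 4, 6·x₁·x₂ + 2], [4·x₂, 4·x₁ + 4·x₂ - 3]].
At the point, J = [[11.000, 8.000], [-4.000, -11.000]].
det J = -89.000.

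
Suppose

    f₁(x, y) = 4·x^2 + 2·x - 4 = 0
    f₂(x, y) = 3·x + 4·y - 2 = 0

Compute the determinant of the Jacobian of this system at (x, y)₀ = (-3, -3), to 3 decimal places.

-88.000

J = [[8·x + 2, 0], [3, 4]].
At the point, J = [[-22.000, 0.000], [3.000, 4.000]].
det J = -88.000.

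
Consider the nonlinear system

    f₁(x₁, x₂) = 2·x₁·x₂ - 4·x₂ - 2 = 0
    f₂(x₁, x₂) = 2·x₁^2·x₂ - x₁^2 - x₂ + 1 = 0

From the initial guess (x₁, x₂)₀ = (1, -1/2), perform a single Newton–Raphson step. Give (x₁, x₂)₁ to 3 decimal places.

At (1, -1/2): F = (-1.000, -0.500).
Jacobian J = [[2·x₂, 2·x₁ - 4], [4·x₁·x₂ - 2·x₁, 2·x₁^2 - 1]].
At the point, J = [[-1.000, -2.000], [-4.000, 1.000]] (det J = -9.000).
Solving J·Δ = −F gives Δ = (-0.222, -0.389).
Then the next iterate is (x₁, x₂)₁ = (0.778, -0.889).

(0.778, -0.889)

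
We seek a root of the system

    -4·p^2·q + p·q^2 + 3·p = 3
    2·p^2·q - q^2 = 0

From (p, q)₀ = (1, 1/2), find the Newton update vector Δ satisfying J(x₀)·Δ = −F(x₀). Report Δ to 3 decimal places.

(-0.095, -0.560)

At (1, 1/2): F = (-1.750, 0.750).
Jacobian J = [[-8·p·q + q^2 + 3, -4·p^2 + 2·p·q], [4·p·q, 2·p^2 - 2·q]].
At the point, J = [[-0.750, -3.000], [2.000, 1.000]] (det J = 5.250).
Solving J·Δ = −F gives Δ = (-0.095, -0.560).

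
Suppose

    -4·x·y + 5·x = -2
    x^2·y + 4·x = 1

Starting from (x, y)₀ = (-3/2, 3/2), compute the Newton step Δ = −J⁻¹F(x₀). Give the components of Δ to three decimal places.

(-39.500, -7.167)

At (-3/2, 3/2): F = (3.500, -3.625).
Jacobian J = [[-4·y + 5, -4·x], [2·x·y + 4, x^2]].
At the point, J = [[-1.000, 6.000], [-0.500, 2.250]] (det J = 0.750).
Solving J·Δ = −F gives Δ = (-39.500, -7.167).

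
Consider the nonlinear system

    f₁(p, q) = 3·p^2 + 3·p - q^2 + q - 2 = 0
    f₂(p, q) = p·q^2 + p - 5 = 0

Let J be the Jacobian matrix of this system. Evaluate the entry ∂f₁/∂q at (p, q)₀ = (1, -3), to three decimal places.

∂f₁/∂q = -2·q + 1.
At (1, -3) this is 7.000.

7.000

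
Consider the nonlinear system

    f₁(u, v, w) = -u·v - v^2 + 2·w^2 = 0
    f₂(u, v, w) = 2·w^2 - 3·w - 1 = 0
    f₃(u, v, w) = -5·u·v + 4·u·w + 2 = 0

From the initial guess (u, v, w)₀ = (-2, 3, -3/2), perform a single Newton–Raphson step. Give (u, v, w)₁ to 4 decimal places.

At (-2, 3, -3/2): F = (1.5000, 8.0000, 44.0000).
Jacobian J = [[-v, -u - 2·v, 4·w], [0, 0, 4·w - 3], [-5·v + 4·w, -5·u, 4·u]].
At the point, J = [[-3.0000, -4.0000, -6.0000], [0.0000, 0.0000, -9.0000], [-21.0000, 10.0000, -8.0000]] (det J = -1026.0000).
Solving J·Δ = −F gives Δ = (0.9581, -1.6769, 0.8889).
Then the next iterate is (u, v, w)₁ = (-1.0419, 1.3231, -0.6111).

(-1.0419, 1.3231, -0.6111)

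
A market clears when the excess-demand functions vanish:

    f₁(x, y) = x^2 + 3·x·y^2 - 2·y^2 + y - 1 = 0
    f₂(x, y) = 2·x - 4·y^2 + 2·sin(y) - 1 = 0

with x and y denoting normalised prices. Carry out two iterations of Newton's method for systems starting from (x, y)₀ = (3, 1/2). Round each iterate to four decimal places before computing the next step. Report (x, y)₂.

At (3, 1/2): F = (10.2500, 4.958851).
Jacobian J = [[2·x + 3·y^2, 6·x·y - 4·y + 1], [2, -8·y + 2·cos(y)]].
At the point, J = [[6.7500, 8.0000], [2.0000, -2.244835]] (det J = -31.152635).
Solving J·Δ = −F gives Δ = (-2.0120, 0.4164).
Then the next iterate is (x, y)₁ = (0.9880, 0.9164).
Round to (0.9880, 0.9164) and repeat: F = (1.702101, -0.796325), J = [[4.495367, 2.766819], [2.0000, -6.113839]].
Δ = (-0.2484, -0.2115), so (x, y)₂ = (0.7396, 0.7049).

(0.7396, 0.7049)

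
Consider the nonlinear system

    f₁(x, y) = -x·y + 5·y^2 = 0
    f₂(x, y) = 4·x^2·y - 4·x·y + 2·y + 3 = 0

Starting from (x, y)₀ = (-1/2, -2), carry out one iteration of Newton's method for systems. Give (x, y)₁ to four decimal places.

At (-1/2, -2): F = (19.0000, -7.0000).
Jacobian J = [[-y, -x + 10·y], [8·x·y - 4·y, 4·x^2 - 4·x + 2]].
At the point, J = [[2.0000, -19.5000], [16.0000, 5.0000]] (det J = 322.0000).
Solving J·Δ = −F gives Δ = (0.1289, 0.9876).
Then the next iterate is (x, y)₁ = (-0.3711, -1.0124).

(-0.3711, -1.0124)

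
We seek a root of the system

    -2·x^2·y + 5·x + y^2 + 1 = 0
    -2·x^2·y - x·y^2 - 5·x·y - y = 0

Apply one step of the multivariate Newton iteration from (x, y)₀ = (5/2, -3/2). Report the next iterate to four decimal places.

(0.3452, -2.0546)

At (5/2, -3/2): F = (34.5000, 33.3750).
Jacobian J = [[-4·x·y + 5, -2·x^2 + 2·y], [-4·x·y - y^2 - 5·y, -2·x^2 - 2·x·y - 5·x - 1]].
At the point, J = [[20.0000, -15.5000], [20.2500, -18.5000]] (det J = -56.1250).
Solving J·Δ = −F gives Δ = (-2.1548, -0.5546).
Then the next iterate is (x, y)₁ = (0.3452, -2.0546).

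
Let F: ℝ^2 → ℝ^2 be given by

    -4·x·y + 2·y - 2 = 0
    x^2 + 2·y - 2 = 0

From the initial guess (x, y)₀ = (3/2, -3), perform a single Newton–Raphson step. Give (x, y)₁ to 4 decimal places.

(1.5833, -0.2500)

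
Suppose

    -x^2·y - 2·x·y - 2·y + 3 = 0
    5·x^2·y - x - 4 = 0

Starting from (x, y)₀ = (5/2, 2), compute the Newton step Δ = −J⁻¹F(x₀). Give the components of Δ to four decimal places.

At (5/2, 2): F = (-23.5000, 56.0000).
Jacobian J = [[-2·x·y - 2·y, -x^2 - 2·x - 2], [10·x·y - 1, 5·x^2]].
At the point, J = [[-14.0000, -13.2500], [49.0000, 31.2500]] (det J = 211.7500).
Solving J·Δ = −F gives Δ = (-0.0360, -1.7355).

(-0.0360, -1.7355)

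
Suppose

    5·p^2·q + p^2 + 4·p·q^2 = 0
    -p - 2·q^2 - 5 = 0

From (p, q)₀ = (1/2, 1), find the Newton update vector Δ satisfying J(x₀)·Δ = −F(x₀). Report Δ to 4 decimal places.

At (1/2, 1): F = (3.5000, -7.5000).
Jacobian J = [[10·p·q + 2·p + 4·q^2, 5·p^2 + 8·p·q], [-1, -4·q]].
At the point, J = [[10.0000, 5.2500], [-1.0000, -4.0000]] (det J = -34.7500).
Solving J·Δ = −F gives Δ = (0.7302, -2.0576).

(0.7302, -2.0576)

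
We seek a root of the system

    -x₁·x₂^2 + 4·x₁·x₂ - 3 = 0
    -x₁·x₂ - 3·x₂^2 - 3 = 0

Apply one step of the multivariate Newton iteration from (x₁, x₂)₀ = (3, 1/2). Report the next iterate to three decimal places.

At (3, 1/2): F = (2.250, -5.250).
Jacobian J = [[-x₂^2 + 4·x₂, -2·x₁·x₂ + 4·x₁], [-x₂, -x₁ - 6·x₂]].
At the point, J = [[1.750, 9.000], [-0.500, -6.000]] (det J = -6.000).
Solving J·Δ = −F gives Δ = (5.625, -1.344).
Then the next iterate is (x₁, x₂)₁ = (8.625, -0.844).

(8.625, -0.844)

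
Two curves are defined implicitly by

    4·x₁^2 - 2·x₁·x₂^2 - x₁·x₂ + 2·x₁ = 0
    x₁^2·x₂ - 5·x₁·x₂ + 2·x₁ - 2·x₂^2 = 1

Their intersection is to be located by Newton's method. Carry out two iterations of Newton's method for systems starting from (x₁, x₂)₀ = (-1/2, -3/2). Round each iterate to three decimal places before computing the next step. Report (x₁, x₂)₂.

(-0.533, 1.024)

At (-1/2, -3/2): F = (1.500, -10.625).
Jacobian J = [[8·x₁ - 2·x₂^2 - x₂ + 2, -4·x₁·x₂ - x₁], [2·x₁·x₂ - 5·x₂ + 2, x₁^2 - 5·x₁ - 4·x₂]].
At the point, J = [[-5.000, -2.500], [11.000, 8.750]] (det J = -16.250).
Solving J·Δ = −F gives Δ = (-0.827, 2.254).
Then the next iterate is (x₁, x₂)₁ = (-1.327, 0.754).
Round to (-1.327, 0.754) and repeat: F = (6.89912, 1.53950), J = [[-10.50703, 5.32923], [-3.77112, 5.37993]].
Δ = (0.794, 0.270), so (x₁, x₂)₂ = (-0.533, 1.024).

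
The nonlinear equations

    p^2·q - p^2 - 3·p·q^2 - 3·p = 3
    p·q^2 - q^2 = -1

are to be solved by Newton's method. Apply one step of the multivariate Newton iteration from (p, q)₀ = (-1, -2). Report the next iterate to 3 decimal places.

(-1.179, -1.036)

At (-1, -2): F = (9.000, -7.000).
Jacobian J = [[2·p·q - 2·p - 3·q^2 - 3, p^2 - 6·p·q], [q^2, 2·p·q - 2·q]].
At the point, J = [[-9.000, -11.000], [4.000, 8.000]] (det J = -28.000).
Solving J·Δ = −F gives Δ = (-0.179, 0.964).
Then the next iterate is (p, q)₁ = (-1.179, -1.036).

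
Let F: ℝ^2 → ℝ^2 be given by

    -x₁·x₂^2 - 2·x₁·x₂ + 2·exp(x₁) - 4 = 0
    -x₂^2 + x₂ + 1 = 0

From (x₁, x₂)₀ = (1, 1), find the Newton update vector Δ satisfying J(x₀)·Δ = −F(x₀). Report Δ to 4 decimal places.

At (1, 1): F = (-1.563436, 1.0000).
Jacobian J = [[-x₂^2 - 2·x₂ + 2·exp(x₁), -2·x₁·x₂ - 2·x₁], [0, -2·x₂ + 1]].
At the point, J = [[2.436564, -4.0000], [0.0000, -1.0000]] (det J = -2.436564).
Solving J·Δ = −F gives Δ = (2.2833, 1.0000).

(2.2833, 1.0000)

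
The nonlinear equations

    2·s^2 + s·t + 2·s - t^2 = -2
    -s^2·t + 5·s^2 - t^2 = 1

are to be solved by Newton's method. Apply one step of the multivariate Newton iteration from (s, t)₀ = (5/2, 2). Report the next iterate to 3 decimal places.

(0.934, 1.050)

At (5/2, 2): F = (20.500, 13.750).
Jacobian J = [[4·s + t + 2, s - 2·t], [-2·s·t + 10·s, -s^2 - 2·t]].
At the point, J = [[14.000, -1.500], [15.000, -10.250]] (det J = -121.000).
Solving J·Δ = −F gives Δ = (-1.566, -0.950).
Then the next iterate is (s, t)₁ = (0.934, 1.050).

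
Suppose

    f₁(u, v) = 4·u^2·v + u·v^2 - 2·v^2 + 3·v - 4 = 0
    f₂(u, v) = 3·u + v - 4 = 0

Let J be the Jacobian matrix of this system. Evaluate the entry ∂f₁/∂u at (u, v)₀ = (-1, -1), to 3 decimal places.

9.000

∂f₁/∂u = 8·u·v + v^2.
At (-1, -1) this is 9.000.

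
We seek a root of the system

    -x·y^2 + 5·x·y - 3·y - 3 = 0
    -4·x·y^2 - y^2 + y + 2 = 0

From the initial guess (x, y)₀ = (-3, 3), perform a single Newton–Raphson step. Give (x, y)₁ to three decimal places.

(2.000, 4.134)

At (-3, 3): F = (-30.000, 104.000).
Jacobian J = [[-y^2 + 5·y, -2·x·y + 5·x - 3], [-4·y^2, -8·x·y - 2·y + 1]].
At the point, J = [[6.000, 0.000], [-36.000, 67.000]] (det J = 402.000).
Solving J·Δ = −F gives Δ = (5.000, 1.134).
Then the next iterate is (x, y)₁ = (2.000, 4.134).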